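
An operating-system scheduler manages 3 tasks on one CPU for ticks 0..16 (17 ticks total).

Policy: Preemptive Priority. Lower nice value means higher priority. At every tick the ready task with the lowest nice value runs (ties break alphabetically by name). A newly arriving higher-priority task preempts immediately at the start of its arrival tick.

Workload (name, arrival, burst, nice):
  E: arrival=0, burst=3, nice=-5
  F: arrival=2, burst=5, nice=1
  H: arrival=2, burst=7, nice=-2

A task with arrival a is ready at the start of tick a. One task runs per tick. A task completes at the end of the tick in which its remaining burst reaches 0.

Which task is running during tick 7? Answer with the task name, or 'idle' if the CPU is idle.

running at tick 7 = H

t=0: ready={E} → run E
t=1: ready={E} → run E
t=2: ready={E,F,H} → run E
t=3: ready={F,H} → run H
t=4: ready={F,H} → run H
t=5: ready={F,H} → run H
t=6: ready={F,H} → run H
t=7: ready={F,H} → run H
t=8: ready={F,H} → run H
t=9: ready={F,H} → run H
t=10: ready={F} → run F
t=11: ready={F} → run F
t=12: ready={F} → run F
t=13: ready={F} → run F
t=14: ready={F} → run F
t=15: (idle)
t=16: (idle)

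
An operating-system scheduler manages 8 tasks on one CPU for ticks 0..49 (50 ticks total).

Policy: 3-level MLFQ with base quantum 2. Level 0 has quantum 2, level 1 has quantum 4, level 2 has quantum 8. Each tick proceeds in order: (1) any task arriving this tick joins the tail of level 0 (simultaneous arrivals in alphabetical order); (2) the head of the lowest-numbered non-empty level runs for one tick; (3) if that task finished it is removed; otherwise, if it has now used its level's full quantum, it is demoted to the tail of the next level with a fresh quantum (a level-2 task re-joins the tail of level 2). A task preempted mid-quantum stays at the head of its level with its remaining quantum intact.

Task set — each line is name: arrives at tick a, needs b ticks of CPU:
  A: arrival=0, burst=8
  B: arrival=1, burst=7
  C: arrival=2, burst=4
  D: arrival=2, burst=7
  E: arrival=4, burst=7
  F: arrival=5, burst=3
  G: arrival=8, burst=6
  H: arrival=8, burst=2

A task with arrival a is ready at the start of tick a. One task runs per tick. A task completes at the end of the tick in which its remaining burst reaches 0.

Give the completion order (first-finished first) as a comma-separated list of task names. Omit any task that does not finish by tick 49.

completion order = H, C, F, G, A, B, D, E

t=0: L0/L1/L2 = A/-/- → run A
t=1: L0/L1/L2 = AB/-/- → run A
t=2: L0/L1/L2 = BCD/A/- → run B
t=3: L0/L1/L2 = BCD/A/- → run B
t=4: L0/L1/L2 = CDE/AB/- → run C
t=5: L0/L1/L2 = CDEF/AB/- → run C
t=6: L0/L1/L2 = DEF/ABC/- → run D
t=7: L0/L1/L2 = DEF/ABC/- → run D
t=8: L0/L1/L2 = EFGH/ABCD/- → run E
t=9: L0/L1/L2 = EFGH/ABCD/- → run E
t=10: L0/L1/L2 = FGH/ABCDE/- → run F
t=11: L0/L1/L2 = FGH/ABCDE/- → run F
t=12: L0/L1/L2 = GH/ABCDEF/- → run G
t=13: L0/L1/L2 = GH/ABCDEF/- → run G
t=14: L0/L1/L2 = H/ABCDEFG/- → run H
t=15: L0/L1/L2 = H/ABCDEFG/- → run H
t=16: L0/L1/L2 = -/ABCDEFG/- → run A
t=17: L0/L1/L2 = -/ABCDEFG/- → run A
t=18: L0/L1/L2 = -/ABCDEFG/- → run A
t=19: L0/L1/L2 = -/ABCDEFG/- → run A
t=20: L0/L1/L2 = -/BCDEFG/A → run B
t=21: L0/L1/L2 = -/BCDEFG/A → run B
t=22: L0/L1/L2 = -/BCDEFG/A → run B
t=23: L0/L1/L2 = -/BCDEFG/A → run B
t=24: L0/L1/L2 = -/CDEFG/AB → run C
t=25: L0/L1/L2 = -/CDEFG/AB → run C
t=26: L0/L1/L2 = -/DEFG/AB → run D
t=27: L0/L1/L2 = -/DEFG/AB → run D
t=28: L0/L1/L2 = -/DEFG/AB → run D
t=29: L0/L1/L2 = -/DEFG/AB → run D
t=30: L0/L1/L2 = -/EFG/ABD → run E
t=31: L0/L1/L2 = -/EFG/ABD → run E
t=32: L0/L1/L2 = -/EFG/ABD → run E
t=33: L0/L1/L2 = -/EFG/ABD → run E
t=34: L0/L1/L2 = -/FG/ABDE → run F
t=35: L0/L1/L2 = -/G/ABDE → run G
t=36: L0/L1/L2 = -/G/ABDE → run G
t=37: L0/L1/L2 = -/G/ABDE → run G
t=38: L0/L1/L2 = -/G/ABDE → run G
t=39: L0/L1/L2 = -/-/ABDE → run A
t=40: L0/L1/L2 = -/-/ABDE → run A
t=41: L0/L1/L2 = -/-/BDE → run B
t=42: L0/L1/L2 = -/-/DE → run D
t=43: L0/L1/L2 = -/-/E → run E
t=44: (idle)
t=45: (idle)
t=46: (idle)
t=47: (idle)
t=48: (idle)
t=49: (idle)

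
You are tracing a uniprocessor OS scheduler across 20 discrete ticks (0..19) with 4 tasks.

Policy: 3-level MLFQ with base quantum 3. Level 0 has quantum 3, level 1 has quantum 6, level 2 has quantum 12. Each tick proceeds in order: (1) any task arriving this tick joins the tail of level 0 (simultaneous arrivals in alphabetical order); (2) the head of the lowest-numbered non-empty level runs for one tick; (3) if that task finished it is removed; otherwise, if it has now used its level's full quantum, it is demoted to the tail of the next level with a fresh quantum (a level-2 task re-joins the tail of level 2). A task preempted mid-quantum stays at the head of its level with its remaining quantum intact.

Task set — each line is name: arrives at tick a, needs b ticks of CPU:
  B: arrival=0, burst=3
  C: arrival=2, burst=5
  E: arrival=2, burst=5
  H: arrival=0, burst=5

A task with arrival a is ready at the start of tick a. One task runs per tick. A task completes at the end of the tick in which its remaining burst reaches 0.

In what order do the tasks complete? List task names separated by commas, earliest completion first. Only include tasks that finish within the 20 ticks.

completion order = B, H, C, E

t=0: L0/L1/L2 = BH/-/- → run B
t=1: L0/L1/L2 = BH/-/- → run B
t=2: L0/L1/L2 = BHCE/-/- → run B
t=3: L0/L1/L2 = HCE/-/- → run H
t=4: L0/L1/L2 = HCE/-/- → run H
t=5: L0/L1/L2 = HCE/-/- → run H
t=6: L0/L1/L2 = CE/H/- → run C
t=7: L0/L1/L2 = CE/H/- → run C
t=8: L0/L1/L2 = CE/H/- → run C
t=9: L0/L1/L2 = E/HC/- → run E
t=10: L0/L1/L2 = E/HC/- → run E
t=11: L0/L1/L2 = E/HC/- → run E
t=12: L0/L1/L2 = -/HCE/- → run H
t=13: L0/L1/L2 = -/HCE/- → run H
t=14: L0/L1/L2 = -/CE/- → run C
t=15: L0/L1/L2 = -/CE/- → run C
t=16: L0/L1/L2 = -/E/- → run E
t=17: L0/L1/L2 = -/E/- → run E
t=18: (idle)
t=19: (idle)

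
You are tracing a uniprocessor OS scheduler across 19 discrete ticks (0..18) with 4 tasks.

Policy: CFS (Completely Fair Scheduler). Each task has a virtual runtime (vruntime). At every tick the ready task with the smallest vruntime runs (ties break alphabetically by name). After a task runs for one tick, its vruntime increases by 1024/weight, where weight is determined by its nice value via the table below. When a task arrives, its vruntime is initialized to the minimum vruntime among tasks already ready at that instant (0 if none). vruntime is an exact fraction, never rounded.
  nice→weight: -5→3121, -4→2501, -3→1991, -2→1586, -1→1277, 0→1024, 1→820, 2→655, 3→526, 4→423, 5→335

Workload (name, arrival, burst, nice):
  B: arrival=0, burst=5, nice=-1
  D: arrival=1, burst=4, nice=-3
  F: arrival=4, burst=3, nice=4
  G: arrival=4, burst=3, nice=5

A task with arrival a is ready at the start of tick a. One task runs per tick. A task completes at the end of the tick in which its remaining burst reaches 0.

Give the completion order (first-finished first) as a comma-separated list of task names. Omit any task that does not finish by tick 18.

completion order = D, B, F, G

t=0: vr[B=0] → run B
t=1: vr[B=1024/1277 D=1024/1277] → run B
t=2: vr[B=2048/1277 D=1024/1277] → run D
t=3: vr[B=2048/1277 D=3346432/2542507] → run D
t=4: vr[B=2048/1277 D=4654080/2542507 F=2048/1277 G=2048/1277] → run B
t=5: vr[B=3072/1277 D=4654080/2542507 F=2048/1277 G=2048/1277] → run F
t=6: vr[B=3072/1277 D=4654080/2542507 F=2173952/540171 G=2048/1277] → run G
t=7: vr[B=3072/1277 D=4654080/2542507 F=2173952/540171 G=1993728/427795] → run D
t=8: vr[B=3072/1277 D=5961728/2542507 F=2173952/540171 G=1993728/427795] → run D
t=9: vr[B=3072/1277 F=2173952/540171 G=1993728/427795] → run B
t=10: vr[B=4096/1277 F=2173952/540171 G=1993728/427795] → run B
t=11: vr[F=2173952/540171 G=1993728/427795] → run F
t=12: vr[F=3481600/540171 G=1993728/427795] → run G
t=13: vr[F=3481600/540171 G=3301376/427795] → run F
t=14: vr[G=3301376/427795] → run G
t=15: (idle)
t=16: (idle)
t=17: (idle)
t=18: (idle)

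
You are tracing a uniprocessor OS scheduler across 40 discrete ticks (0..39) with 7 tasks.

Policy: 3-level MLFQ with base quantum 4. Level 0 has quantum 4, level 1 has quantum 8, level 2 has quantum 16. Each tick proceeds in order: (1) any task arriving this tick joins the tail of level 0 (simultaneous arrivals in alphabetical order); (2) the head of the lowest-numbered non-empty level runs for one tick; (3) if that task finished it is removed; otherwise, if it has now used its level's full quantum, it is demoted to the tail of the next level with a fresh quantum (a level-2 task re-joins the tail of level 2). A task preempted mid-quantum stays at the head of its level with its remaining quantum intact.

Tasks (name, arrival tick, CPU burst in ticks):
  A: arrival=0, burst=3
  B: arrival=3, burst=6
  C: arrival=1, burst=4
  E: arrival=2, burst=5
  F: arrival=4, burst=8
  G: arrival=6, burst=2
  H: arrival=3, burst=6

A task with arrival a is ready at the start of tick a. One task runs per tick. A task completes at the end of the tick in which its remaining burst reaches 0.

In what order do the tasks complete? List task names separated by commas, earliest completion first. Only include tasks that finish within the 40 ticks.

completion order = A, C, G, E, B, H, F

t=0: L0/L1/L2 = A/-/- → run A
t=1: L0/L1/L2 = AC/-/- → run A
t=2: L0/L1/L2 = ACE/-/- → run A
t=3: L0/L1/L2 = CEBH/-/- → run C
t=4: L0/L1/L2 = CEBHF/-/- → run C
t=5: L0/L1/L2 = CEBHF/-/- → run C
t=6: L0/L1/L2 = CEBHFG/-/- → run C
t=7: L0/L1/L2 = EBHFG/-/- → run E
t=8: L0/L1/L2 = EBHFG/-/- → run E
t=9: L0/L1/L2 = EBHFG/-/- → run E
t=10: L0/L1/L2 = EBHFG/-/- → run E
t=11: L0/L1/L2 = BHFG/E/- → run B
t=12: L0/L1/L2 = BHFG/E/- → run B
t=13: L0/L1/L2 = BHFG/E/- → run B
t=14: L0/L1/L2 = BHFG/E/- → run B
t=15: L0/L1/L2 = HFG/EB/- → run H
t=16: L0/L1/L2 = HFG/EB/- → run H
t=17: L0/L1/L2 = HFG/EB/- → run H
t=18: L0/L1/L2 = HFG/EB/- → run H
t=19: L0/L1/L2 = FG/EBH/- → run F
t=20: L0/L1/L2 = FG/EBH/- → run F
t=21: L0/L1/L2 = FG/EBH/- → run F
t=22: L0/L1/L2 = FG/EBH/- → run F
t=23: L0/L1/L2 = G/EBHF/- → run G
t=24: L0/L1/L2 = G/EBHF/- → run G
t=25: L0/L1/L2 = -/EBHF/- → run E
t=26: L0/L1/L2 = -/BHF/- → run B
t=27: L0/L1/L2 = -/BHF/- → run B
t=28: L0/L1/L2 = -/HF/- → run H
t=29: L0/L1/L2 = -/HF/- → run H
t=30: L0/L1/L2 = -/F/- → run F
t=31: L0/L1/L2 = -/F/- → run F
t=32: L0/L1/L2 = -/F/- → run F
t=33: L0/L1/L2 = -/F/- → run F
t=34: (idle)
t=35: (idle)
t=36: (idle)
t=37: (idle)
t=38: (idle)
t=39: (idle)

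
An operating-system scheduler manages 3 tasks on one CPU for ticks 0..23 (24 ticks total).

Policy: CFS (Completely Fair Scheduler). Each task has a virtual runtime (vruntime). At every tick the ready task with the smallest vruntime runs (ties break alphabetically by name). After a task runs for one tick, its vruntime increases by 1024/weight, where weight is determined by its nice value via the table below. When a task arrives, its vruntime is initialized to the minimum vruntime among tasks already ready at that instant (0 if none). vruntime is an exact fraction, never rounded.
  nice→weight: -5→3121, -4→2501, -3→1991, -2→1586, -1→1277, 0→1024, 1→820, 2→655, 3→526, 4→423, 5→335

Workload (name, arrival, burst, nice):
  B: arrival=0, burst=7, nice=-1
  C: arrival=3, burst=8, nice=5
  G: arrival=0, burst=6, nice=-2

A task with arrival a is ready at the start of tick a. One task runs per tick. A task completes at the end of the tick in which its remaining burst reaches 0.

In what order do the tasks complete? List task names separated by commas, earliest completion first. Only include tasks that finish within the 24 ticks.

t=0: vr[B=0 G=0] → run B
t=1: vr[B=1024/1277 G=0] → run G
t=2: vr[B=1024/1277 G=512/793] → run G
t=3: vr[B=1024/1277 C=1024/1277 G=1024/793] → run B
t=4: vr[B=2048/1277 C=1024/1277 G=1024/793] → run C
t=5: vr[B=2048/1277 C=1650688/427795 G=1024/793] → run G
t=6: vr[B=2048/1277 C=1650688/427795 G=1536/793] → run B
t=7: vr[B=3072/1277 C=1650688/427795 G=1536/793] → run G
t=8: vr[B=3072/1277 C=1650688/427795 G=2048/793] → run B
t=9: vr[B=4096/1277 C=1650688/427795 G=2048/793] → run G
t=10: vr[B=4096/1277 C=1650688/427795 G=2560/793] → run B
t=11: vr[B=5120/1277 C=1650688/427795 G=2560/793] → run G
t=12: vr[B=5120/1277 C=1650688/427795] → run C
t=13: vr[B=5120/1277 C=2958336/427795] → run B
t=14: vr[B=6144/1277 C=2958336/427795] → run B
t=15: vr[C=2958336/427795] → run C
t=16: vr[C=4265984/427795] → run C
t=17: vr[C=5573632/427795] → run C
t=18: vr[C=1376256/85559] → run C
t=19: vr[C=8188928/427795] → run C
t=20: vr[C=9496576/427795] → run C
t=21: (idle)
t=22: (idle)
t=23: (idle)

completion order = G, B, C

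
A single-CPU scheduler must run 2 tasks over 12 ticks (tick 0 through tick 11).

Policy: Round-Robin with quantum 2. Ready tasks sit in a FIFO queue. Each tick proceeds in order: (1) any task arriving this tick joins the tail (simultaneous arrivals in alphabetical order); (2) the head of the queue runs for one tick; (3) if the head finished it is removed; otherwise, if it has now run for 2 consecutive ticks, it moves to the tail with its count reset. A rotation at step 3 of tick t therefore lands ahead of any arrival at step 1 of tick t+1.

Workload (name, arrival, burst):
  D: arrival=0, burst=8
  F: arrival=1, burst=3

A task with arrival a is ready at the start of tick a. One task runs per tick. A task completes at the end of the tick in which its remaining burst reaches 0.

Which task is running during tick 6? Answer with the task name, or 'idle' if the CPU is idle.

t=0: queue=[D] q_used=0 → run D
t=1: queue=[D,F] q_used=1 → run D
t=2: queue=[F,D] q_used=0 → run F
t=3: queue=[F,D] q_used=1 → run F
t=4: queue=[D,F] q_used=0 → run D
t=5: queue=[D,F] q_used=1 → run D
t=6: queue=[F,D] q_used=0 → run F
t=7: queue=[D] q_used=0 → run D
t=8: queue=[D] q_used=1 → run D
t=9: queue=[D] q_used=0 → run D
t=10: queue=[D] q_used=1 → run D
t=11: (idle)

running at tick 6 = F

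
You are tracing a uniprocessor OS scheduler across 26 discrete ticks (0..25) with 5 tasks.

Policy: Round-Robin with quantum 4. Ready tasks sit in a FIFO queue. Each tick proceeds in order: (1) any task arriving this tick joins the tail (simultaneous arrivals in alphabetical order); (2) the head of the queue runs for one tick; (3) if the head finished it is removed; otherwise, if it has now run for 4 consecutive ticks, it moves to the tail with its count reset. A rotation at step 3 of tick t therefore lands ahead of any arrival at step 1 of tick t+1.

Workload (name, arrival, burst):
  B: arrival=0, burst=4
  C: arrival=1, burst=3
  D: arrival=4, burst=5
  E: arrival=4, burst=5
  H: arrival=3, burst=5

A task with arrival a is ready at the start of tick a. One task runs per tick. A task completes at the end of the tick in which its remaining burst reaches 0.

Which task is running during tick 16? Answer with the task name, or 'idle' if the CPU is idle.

running at tick 16 = E

t=0: queue=[B] q_used=0 → run B
t=1: queue=[B,C] q_used=1 → run B
t=2: queue=[B,C] q_used=2 → run B
t=3: queue=[B,C,H] q_used=3 → run B
t=4: queue=[C,H,D,E] q_used=0 → run C
t=5: queue=[C,H,D,E] q_used=1 → run C
t=6: queue=[C,H,D,E] q_used=2 → run C
t=7: queue=[H,D,E] q_used=0 → run H
t=8: queue=[H,D,E] q_used=1 → run H
t=9: queue=[H,D,E] q_used=2 → run H
t=10: queue=[H,D,E] q_used=3 → run H
t=11: queue=[D,E,H] q_used=0 → run D
t=12: queue=[D,E,H] q_used=1 → run D
t=13: queue=[D,E,H] q_used=2 → run D
t=14: queue=[D,E,H] q_used=3 → run D
t=15: queue=[E,H,D] q_used=0 → run E
t=16: queue=[E,H,D] q_used=1 → run E
t=17: queue=[E,H,D] q_used=2 → run E
t=18: queue=[E,H,D] q_used=3 → run E
t=19: queue=[H,D,E] q_used=0 → run H
t=20: queue=[D,E] q_used=0 → run D
t=21: queue=[E] q_used=0 → run E
t=22: (idle)
t=23: (idle)
t=24: (idle)
t=25: (idle)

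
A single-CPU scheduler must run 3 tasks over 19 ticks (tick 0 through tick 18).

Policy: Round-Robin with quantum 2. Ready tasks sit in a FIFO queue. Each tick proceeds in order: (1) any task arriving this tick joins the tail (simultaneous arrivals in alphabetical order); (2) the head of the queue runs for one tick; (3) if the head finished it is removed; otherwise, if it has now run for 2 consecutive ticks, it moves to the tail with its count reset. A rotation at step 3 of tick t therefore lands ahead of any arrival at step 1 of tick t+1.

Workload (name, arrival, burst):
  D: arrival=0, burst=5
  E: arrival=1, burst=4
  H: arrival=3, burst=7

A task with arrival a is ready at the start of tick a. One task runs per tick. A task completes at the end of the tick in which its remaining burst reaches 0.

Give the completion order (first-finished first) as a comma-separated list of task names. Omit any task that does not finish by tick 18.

t=0: queue=[D] q_used=0 → run D
t=1: queue=[D,E] q_used=1 → run D
t=2: queue=[E,D] q_used=0 → run E
t=3: queue=[E,D,H] q_used=1 → run E
t=4: queue=[D,H,E] q_used=0 → run D
t=5: queue=[D,H,E] q_used=1 → run D
t=6: queue=[H,E,D] q_used=0 → run H
t=7: queue=[H,E,D] q_used=1 → run H
t=8: queue=[E,D,H] q_used=0 → run E
t=9: queue=[E,D,H] q_used=1 → run E
t=10: queue=[D,H] q_used=0 → run D
t=11: queue=[H] q_used=0 → run H
t=12: queue=[H] q_used=1 → run H
t=13: queue=[H] q_used=0 → run H
t=14: queue=[H] q_used=1 → run H
t=15: queue=[H] q_used=0 → run H
t=16: (idle)
t=17: (idle)
t=18: (idle)

completion order = E, D, H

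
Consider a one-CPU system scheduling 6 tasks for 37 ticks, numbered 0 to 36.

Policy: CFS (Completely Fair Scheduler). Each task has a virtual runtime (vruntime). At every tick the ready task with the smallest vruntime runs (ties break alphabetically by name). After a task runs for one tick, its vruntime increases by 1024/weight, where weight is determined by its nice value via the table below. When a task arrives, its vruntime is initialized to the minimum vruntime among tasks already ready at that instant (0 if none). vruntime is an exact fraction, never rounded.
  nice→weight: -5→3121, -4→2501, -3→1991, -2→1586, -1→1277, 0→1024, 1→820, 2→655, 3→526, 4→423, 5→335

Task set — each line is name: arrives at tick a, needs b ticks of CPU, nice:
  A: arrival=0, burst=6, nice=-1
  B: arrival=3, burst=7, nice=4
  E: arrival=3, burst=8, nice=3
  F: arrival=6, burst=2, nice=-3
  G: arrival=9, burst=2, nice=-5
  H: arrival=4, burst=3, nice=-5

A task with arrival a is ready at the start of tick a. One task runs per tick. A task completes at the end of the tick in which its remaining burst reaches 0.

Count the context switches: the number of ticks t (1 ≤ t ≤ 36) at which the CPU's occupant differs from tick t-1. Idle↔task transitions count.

context switches = 23

t=0: vr[A=0] → run A
t=1: vr[A=1024/1277] → run A
t=2: vr[A=2048/1277] → run A
t=3: vr[A=3072/1277 B=3072/1277 E=3072/1277] → run A
t=4: vr[A=4096/1277 B=3072/1277 E=3072/1277 H=3072/1277] → run B
t=5: vr[A=4096/1277 B=2607104/540171 E=3072/1277 H=3072/1277] → run E
t=6: vr[A=4096/1277 B=2607104/540171 E=1461760/335851 F=3072/1277 H=3072/1277] → run F
t=7: vr[A=4096/1277 B=2607104/540171 E=1461760/335851 F=7424000/2542507 H=3072/1277] → run H
t=8: vr[A=4096/1277 B=2607104/540171 E=1461760/335851 F=7424000/2542507 H=10895360/3985517] → run H
t=9: vr[A=4096/1277 B=2607104/540171 E=1461760/335851 F=7424000/2542507 G=7424000/2542507 H=12203008/3985517] → run F
t=10: vr[A=4096/1277 B=2607104/540171 E=1461760/335851 G=7424000/2542507 H=12203008/3985517] → run G
t=11: vr[A=4096/1277 B=2607104/540171 E=1461760/335851 G=25773831168/7935164347 H=12203008/3985517] → run H
t=12: vr[A=4096/1277 B=2607104/540171 E=1461760/335851 G=25773831168/7935164347] → run A
t=13: vr[A=5120/1277 B=2607104/540171 E=1461760/335851 G=25773831168/7935164347] → run G
t=14: vr[A=5120/1277 B=2607104/540171 E=1461760/335851] → run A
t=15: vr[B=2607104/540171 E=1461760/335851] → run E
t=16: vr[B=2607104/540171 E=2115584/335851] → run B
t=17: vr[B=3914752/540171 E=2115584/335851] → run E
t=18: vr[B=3914752/540171 E=2769408/335851] → run B
t=19: vr[B=1740800/180057 E=2769408/335851] → run E
t=20: vr[B=1740800/180057 E=3423232/335851] → run B
t=21: vr[B=6530048/540171 E=3423232/335851] → run E
t=22: vr[B=6530048/540171 E=4077056/335851] → run B
t=23: vr[B=7837696/540171 E=4077056/335851] → run E
t=24: vr[B=7837696/540171 E=4730880/335851] → run E
t=25: vr[B=7837696/540171 E=5384704/335851] → run B
t=26: vr[B=3048448/180057 E=5384704/335851] → run E
t=27: vr[B=3048448/180057] → run B
t=28: (idle)
t=29: (idle)
t=30: (idle)
t=31: (idle)
t=32: (idle)
t=33: (idle)
t=34: (idle)
t=35: (idle)
t=36: (idle)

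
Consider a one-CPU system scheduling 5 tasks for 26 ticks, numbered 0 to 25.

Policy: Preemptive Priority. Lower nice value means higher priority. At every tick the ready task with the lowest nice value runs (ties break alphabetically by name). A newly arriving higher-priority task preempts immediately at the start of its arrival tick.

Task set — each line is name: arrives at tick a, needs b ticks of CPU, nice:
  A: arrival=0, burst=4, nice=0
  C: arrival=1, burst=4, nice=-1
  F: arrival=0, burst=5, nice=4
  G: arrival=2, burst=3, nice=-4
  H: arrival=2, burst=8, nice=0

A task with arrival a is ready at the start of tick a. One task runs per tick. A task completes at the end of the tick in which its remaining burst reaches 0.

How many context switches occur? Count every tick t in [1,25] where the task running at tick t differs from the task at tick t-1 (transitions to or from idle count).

t=0: ready={A,F} → run A
t=1: ready={A,C,F} → run C
t=2: ready={A,C,F,G,H} → run G
t=3: ready={A,C,F,G,H} → run G
t=4: ready={A,C,F,G,H} → run G
t=5: ready={A,C,F,H} → run C
t=6: ready={A,C,F,H} → run C
t=7: ready={A,C,F,H} → run C
t=8: ready={A,F,H} → run A
t=9: ready={A,F,H} → run A
t=10: ready={A,F,H} → run A
t=11: ready={F,H} → run H
t=12: ready={F,H} → run H
t=13: ready={F,H} → run H
t=14: ready={F,H} → run H
t=15: ready={F,H} → run H
t=16: ready={F,H} → run H
t=17: ready={F,H} → run H
t=18: ready={F,H} → run H
t=19: ready={F} → run F
t=20: ready={F} → run F
t=21: ready={F} → run F
t=22: ready={F} → run F
t=23: ready={F} → run F
t=24: (idle)
t=25: (idle)

context switches = 7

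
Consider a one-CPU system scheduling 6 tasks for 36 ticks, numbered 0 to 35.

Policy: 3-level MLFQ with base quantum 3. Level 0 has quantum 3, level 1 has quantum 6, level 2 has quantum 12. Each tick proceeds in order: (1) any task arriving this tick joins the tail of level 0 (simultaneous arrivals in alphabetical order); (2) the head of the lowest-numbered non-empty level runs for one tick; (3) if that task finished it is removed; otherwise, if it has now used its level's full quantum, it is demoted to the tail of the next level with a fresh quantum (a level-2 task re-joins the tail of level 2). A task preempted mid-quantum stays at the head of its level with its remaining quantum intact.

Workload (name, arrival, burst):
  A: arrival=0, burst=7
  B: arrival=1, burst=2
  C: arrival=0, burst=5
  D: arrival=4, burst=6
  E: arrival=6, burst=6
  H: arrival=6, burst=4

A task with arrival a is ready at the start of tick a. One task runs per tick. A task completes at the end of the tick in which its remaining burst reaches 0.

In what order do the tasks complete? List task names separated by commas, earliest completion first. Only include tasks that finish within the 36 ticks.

completion order = B, A, C, D, E, H

t=0: L0/L1/L2 = AC/-/- → run A
t=1: L0/L1/L2 = ACB/-/- → run A
t=2: L0/L1/L2 = ACB/-/- → run A
t=3: L0/L1/L2 = CB/A/- → run C
t=4: L0/L1/L2 = CBD/A/- → run C
t=5: L0/L1/L2 = CBD/A/- → run C
t=6: L0/L1/L2 = BDEH/AC/- → run B
t=7: L0/L1/L2 = BDEH/AC/- → run B
t=8: L0/L1/L2 = DEH/AC/- → run D
t=9: L0/L1/L2 = DEH/AC/- → run D
t=10: L0/L1/L2 = DEH/AC/- → run D
t=11: L0/L1/L2 = EH/ACD/- → run E
t=12: L0/L1/L2 = EH/ACD/- → run E
t=13: L0/L1/L2 = EH/ACD/- → run E
t=14: L0/L1/L2 = H/ACDE/- → run H
t=15: L0/L1/L2 = H/ACDE/- → run H
t=16: L0/L1/L2 = H/ACDE/- → run H
t=17: L0/L1/L2 = -/ACDEH/- → run A
t=18: L0/L1/L2 = -/ACDEH/- → run A
t=19: L0/L1/L2 = -/ACDEH/- → run A
t=20: L0/L1/L2 = -/ACDEH/- → run A
t=21: L0/L1/L2 = -/CDEH/- → run C
t=22: L0/L1/L2 = -/CDEH/- → run C
t=23: L0/L1/L2 = -/DEH/- → run D
t=24: L0/L1/L2 = -/DEH/- → run D
t=25: L0/L1/L2 = -/DEH/- → run D
t=26: L0/L1/L2 = -/EH/- → run E
t=27: L0/L1/L2 = -/EH/- → run E
t=28: L0/L1/L2 = -/EH/- → run E
t=29: L0/L1/L2 = -/H/- → run H
t=30: (idle)
t=31: (idle)
t=32: (idle)
t=33: (idle)
t=34: (idle)
t=35: (idle)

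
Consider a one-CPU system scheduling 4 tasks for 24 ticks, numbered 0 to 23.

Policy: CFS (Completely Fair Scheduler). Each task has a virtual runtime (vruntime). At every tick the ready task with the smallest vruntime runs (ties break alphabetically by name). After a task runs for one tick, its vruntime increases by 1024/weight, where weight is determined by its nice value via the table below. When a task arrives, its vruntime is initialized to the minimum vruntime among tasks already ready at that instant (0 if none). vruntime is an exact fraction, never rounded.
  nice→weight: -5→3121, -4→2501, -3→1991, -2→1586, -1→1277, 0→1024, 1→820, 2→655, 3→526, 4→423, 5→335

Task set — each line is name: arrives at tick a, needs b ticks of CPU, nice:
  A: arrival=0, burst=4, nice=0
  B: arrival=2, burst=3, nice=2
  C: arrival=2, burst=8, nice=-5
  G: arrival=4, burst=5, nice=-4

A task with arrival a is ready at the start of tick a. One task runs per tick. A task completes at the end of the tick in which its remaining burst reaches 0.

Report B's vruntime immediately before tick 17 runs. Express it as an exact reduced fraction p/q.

vruntime(B, start of tick 17) = 3358/655

t=0: vr[A=0] → run A
t=1: vr[A=1] → run A
t=2: vr[A=2 B=2 C=2] → run A
t=3: vr[A=3 B=2 C=2] → run B
t=4: vr[A=3 B=2334/655 C=2 G=2] → run C
t=5: vr[A=3 B=2334/655 C=7266/3121 G=2] → run G
t=6: vr[A=3 B=2334/655 C=7266/3121 G=6026/2501] → run C
t=7: vr[A=3 B=2334/655 C=8290/3121 G=6026/2501] → run G
t=8: vr[A=3 B=2334/655 C=8290/3121 G=7050/2501] → run C
t=9: vr[A=3 B=2334/655 C=9314/3121 G=7050/2501] → run G
t=10: vr[A=3 B=2334/655 C=9314/3121 G=8074/2501] → run C
t=11: vr[A=3 B=2334/655 C=10338/3121 G=8074/2501] → run A
t=12: vr[B=2334/655 C=10338/3121 G=8074/2501] → run G
t=13: vr[B=2334/655 C=10338/3121 G=9098/2501] → run C
t=14: vr[B=2334/655 C=11362/3121 G=9098/2501] → run B
t=15: vr[B=3358/655 C=11362/3121 G=9098/2501] → run G
t=16: vr[B=3358/655 C=11362/3121] → run C
t=17: vr[B=3358/655 C=12386/3121] → run C
t=18: vr[B=3358/655 C=13410/3121] → run C
t=19: vr[B=3358/655] → run B
t=20: (idle)
t=21: (idle)
t=22: (idle)
t=23: (idle)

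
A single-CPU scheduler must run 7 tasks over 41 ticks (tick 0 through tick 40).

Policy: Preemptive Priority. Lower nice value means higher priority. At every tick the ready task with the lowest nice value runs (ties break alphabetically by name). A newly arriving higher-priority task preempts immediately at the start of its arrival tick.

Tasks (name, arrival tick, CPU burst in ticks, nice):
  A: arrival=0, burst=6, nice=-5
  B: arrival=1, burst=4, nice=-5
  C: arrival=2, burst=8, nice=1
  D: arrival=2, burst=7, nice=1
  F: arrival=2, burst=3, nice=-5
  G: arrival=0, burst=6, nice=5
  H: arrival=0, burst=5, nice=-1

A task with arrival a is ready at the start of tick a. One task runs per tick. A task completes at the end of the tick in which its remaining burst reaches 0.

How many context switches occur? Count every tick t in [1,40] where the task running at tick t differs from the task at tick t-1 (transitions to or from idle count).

t=0: ready={A,G,H} → run A
t=1: ready={A,B,G,H} → run A
t=2: ready={A,B,C,D,F,G,H} → run A
t=3: ready={A,B,C,D,F,G,H} → run A
t=4: ready={A,B,C,D,F,G,H} → run A
t=5: ready={A,B,C,D,F,G,H} → run A
t=6: ready={B,C,D,F,G,H} → run B
t=7: ready={B,C,D,F,G,H} → run B
t=8: ready={B,C,D,F,G,H} → run B
t=9: ready={B,C,D,F,G,H} → run B
t=10: ready={C,D,F,G,H} → run F
t=11: ready={C,D,F,G,H} → run F
t=12: ready={C,D,F,G,H} → run F
t=13: ready={C,D,G,H} → run H
t=14: ready={C,D,G,H} → run H
t=15: ready={C,D,G,H} → run H
t=16: ready={C,D,G,H} → run H
t=17: ready={C,D,G,H} → run H
t=18: ready={C,D,G} → run C
t=19: ready={C,D,G} → run C
t=20: ready={C,D,G} → run C
t=21: ready={C,D,G} → run C
t=22: ready={C,D,G} → run C
t=23: ready={C,D,G} → run C
t=24: ready={C,D,G} → run C
t=25: ready={C,D,G} → run C
t=26: ready={D,G} → run D
t=27: ready={D,G} → run D
t=28: ready={D,G} → run D
t=29: ready={D,G} → run D
t=30: ready={D,G} → run D
t=31: ready={D,G} → run D
t=32: ready={D,G} → run D
t=33: ready={G} → run G
t=34: ready={G} → run G
t=35: ready={G} → run G
t=36: ready={G} → run G
t=37: ready={G} → run G
t=38: ready={G} → run G
t=39: (idle)
t=40: (idle)

context switches = 7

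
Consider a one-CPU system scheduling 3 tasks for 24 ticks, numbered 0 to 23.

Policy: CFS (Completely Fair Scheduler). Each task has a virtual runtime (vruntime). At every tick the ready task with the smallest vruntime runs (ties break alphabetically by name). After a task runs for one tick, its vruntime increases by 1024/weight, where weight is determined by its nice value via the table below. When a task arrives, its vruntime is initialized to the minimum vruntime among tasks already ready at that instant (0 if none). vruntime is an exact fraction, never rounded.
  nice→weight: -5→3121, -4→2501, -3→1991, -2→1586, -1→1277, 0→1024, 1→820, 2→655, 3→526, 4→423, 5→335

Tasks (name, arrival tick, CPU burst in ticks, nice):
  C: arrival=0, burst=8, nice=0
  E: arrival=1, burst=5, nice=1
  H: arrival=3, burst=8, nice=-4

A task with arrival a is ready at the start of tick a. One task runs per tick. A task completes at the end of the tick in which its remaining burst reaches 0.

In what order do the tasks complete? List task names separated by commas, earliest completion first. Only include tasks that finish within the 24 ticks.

completion order = H, E, C

t=0: vr[C=0] → run C
t=1: vr[C=1 E=1] → run C
t=2: vr[C=2 E=1] → run E
t=3: vr[C=2 E=461/205 H=2] → run C
t=4: vr[C=3 E=461/205 H=2] → run H
t=5: vr[C=3 E=461/205 H=6026/2501] → run E
t=6: vr[C=3 E=717/205 H=6026/2501] → run H
t=7: vr[C=3 E=717/205 H=7050/2501] → run H
t=8: vr[C=3 E=717/205 H=8074/2501] → run C
t=9: vr[C=4 E=717/205 H=8074/2501] → run H
t=10: vr[C=4 E=717/205 H=9098/2501] → run E
t=11: vr[C=4 E=973/205 H=9098/2501] → run H
t=12: vr[C=4 E=973/205 H=10122/2501] → run C
t=13: vr[C=5 E=973/205 H=10122/2501] → run H
t=14: vr[C=5 E=973/205 H=11146/2501] → run H
t=15: vr[C=5 E=973/205 H=12170/2501] → run E
t=16: vr[C=5 E=1229/205 H=12170/2501] → run H
t=17: vr[C=5 E=1229/205] → run C
t=18: vr[C=6 E=1229/205] → run E
t=19: vr[C=6] → run C
t=20: vr[C=7] → run C
t=21: (idle)
t=22: (idle)
t=23: (idle)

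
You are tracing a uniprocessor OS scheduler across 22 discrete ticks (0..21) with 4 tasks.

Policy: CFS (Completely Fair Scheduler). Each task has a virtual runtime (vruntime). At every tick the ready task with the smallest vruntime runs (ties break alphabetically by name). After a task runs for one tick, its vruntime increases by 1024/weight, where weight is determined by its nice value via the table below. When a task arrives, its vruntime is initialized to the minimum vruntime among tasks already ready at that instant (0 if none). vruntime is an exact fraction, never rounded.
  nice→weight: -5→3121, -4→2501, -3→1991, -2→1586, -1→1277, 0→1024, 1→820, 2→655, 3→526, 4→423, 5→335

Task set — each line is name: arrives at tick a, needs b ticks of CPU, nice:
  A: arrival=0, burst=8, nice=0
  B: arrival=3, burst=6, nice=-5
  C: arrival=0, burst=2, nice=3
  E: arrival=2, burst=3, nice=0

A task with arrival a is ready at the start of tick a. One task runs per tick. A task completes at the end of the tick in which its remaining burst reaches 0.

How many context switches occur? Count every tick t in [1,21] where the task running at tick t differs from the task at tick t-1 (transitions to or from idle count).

context switches = 14

t=0: vr[A=0 C=0] → run A
t=1: vr[A=1 C=0] → run C
t=2: vr[A=1 C=512/263 E=1] → run A
t=3: vr[A=2 B=1 C=512/263 E=1] → run B
t=4: vr[A=2 B=4145/3121 C=512/263 E=1] → run E
t=5: vr[A=2 B=4145/3121 C=512/263 E=2] → run B
t=6: vr[A=2 B=5169/3121 C=512/263 E=2] → run B
t=7: vr[A=2 B=6193/3121 C=512/263 E=2] → run C
t=8: vr[A=2 B=6193/3121 E=2] → run B
t=9: vr[A=2 B=7217/3121 E=2] → run A
t=10: vr[A=3 B=7217/3121 E=2] → run E
t=11: vr[A=3 B=7217/3121 E=3] → run B
t=12: vr[A=3 B=8241/3121 E=3] → run B
t=13: vr[A=3 E=3] → run A
t=14: vr[A=4 E=3] → run E
t=15: vr[A=4] → run A
t=16: vr[A=5] → run A
t=17: vr[A=6] → run A
t=18: vr[A=7] → run A
t=19: (idle)
t=20: (idle)
t=21: (idle)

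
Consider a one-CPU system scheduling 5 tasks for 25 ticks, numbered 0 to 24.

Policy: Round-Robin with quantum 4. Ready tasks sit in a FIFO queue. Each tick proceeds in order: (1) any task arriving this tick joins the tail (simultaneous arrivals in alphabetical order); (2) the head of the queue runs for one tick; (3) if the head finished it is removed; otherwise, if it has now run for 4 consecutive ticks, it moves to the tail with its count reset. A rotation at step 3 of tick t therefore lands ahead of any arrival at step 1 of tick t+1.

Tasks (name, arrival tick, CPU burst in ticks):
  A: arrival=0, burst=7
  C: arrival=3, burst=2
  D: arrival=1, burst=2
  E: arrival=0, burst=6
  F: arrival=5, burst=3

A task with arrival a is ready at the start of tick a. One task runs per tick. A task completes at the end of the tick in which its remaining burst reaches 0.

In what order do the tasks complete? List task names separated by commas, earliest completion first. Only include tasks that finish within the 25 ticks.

t=0: queue=[A,E] q_used=0 → run A
t=1: queue=[A,E,D] q_used=1 → run A
t=2: queue=[A,E,D] q_used=2 → run A
t=3: queue=[A,E,D,C] q_used=3 → run A
t=4: queue=[E,D,C,A] q_used=0 → run E
t=5: queue=[E,D,C,A,F] q_used=1 → run E
t=6: queue=[E,D,C,A,F] q_used=2 → run E
t=7: queue=[E,D,C,A,F] q_used=3 → run E
t=8: queue=[D,C,A,F,E] q_used=0 → run D
t=9: queue=[D,C,A,F,E] q_used=1 → run D
t=10: queue=[C,A,F,E] q_used=0 → run C
t=11: queue=[C,A,F,E] q_used=1 → run C
t=12: queue=[A,F,E] q_used=0 → run A
t=13: queue=[A,F,E] q_used=1 → run A
t=14: queue=[A,F,E] q_used=2 → run A
t=15: queue=[F,E] q_used=0 → run F
t=16: queue=[F,E] q_used=1 → run F
t=17: queue=[F,E] q_used=2 → run F
t=18: queue=[E] q_used=0 → run E
t=19: queue=[E] q_used=1 → run E
t=20: (idle)
t=21: (idle)
t=22: (idle)
t=23: (idle)
t=24: (idle)

completion order = D, C, A, F, E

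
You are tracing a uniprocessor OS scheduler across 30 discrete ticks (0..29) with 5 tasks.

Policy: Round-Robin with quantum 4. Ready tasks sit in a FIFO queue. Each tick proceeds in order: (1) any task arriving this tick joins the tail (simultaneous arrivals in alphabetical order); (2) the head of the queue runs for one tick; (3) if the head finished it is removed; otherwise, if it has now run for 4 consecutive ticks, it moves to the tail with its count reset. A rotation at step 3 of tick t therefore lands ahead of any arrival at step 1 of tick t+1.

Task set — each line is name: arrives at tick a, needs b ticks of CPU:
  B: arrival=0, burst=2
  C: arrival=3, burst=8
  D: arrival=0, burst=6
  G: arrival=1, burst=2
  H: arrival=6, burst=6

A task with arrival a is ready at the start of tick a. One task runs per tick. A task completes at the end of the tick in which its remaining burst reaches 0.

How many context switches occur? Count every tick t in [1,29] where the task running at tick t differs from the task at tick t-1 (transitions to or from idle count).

context switches = 8

t=0: queue=[B,D] q_used=0 → run B
t=1: queue=[B,D,G] q_used=1 → run B
t=2: queue=[D,G] q_used=0 → run D
t=3: queue=[D,G,C] q_used=1 → run D
t=4: queue=[D,G,C] q_used=2 → run D
t=5: queue=[D,G,C] q_used=3 → run D
t=6: queue=[G,C,D,H] q_used=0 → run G
t=7: queue=[G,C,D,H] q_used=1 → run G
t=8: queue=[C,D,H] q_used=0 → run C
t=9: queue=[C,D,H] q_used=1 → run C
t=10: queue=[C,D,H] q_used=2 → run C
t=11: queue=[C,D,H] q_used=3 → run C
t=12: queue=[D,H,C] q_used=0 → run D
t=13: queue=[D,H,C] q_used=1 → run D
t=14: queue=[H,C] q_used=0 → run H
t=15: queue=[H,C] q_used=1 → run H
t=16: queue=[H,C] q_used=2 → run H
t=17: queue=[H,C] q_used=3 → run H
t=18: queue=[C,H] q_used=0 → run C
t=19: queue=[C,H] q_used=1 → run C
t=20: queue=[C,H] q_used=2 → run C
t=21: queue=[C,H] q_used=3 → run C
t=22: queue=[H] q_used=0 → run H
t=23: queue=[H] q_used=1 → run H
t=24: (idle)
t=25: (idle)
t=26: (idle)
t=27: (idle)
t=28: (idle)
t=29: (idle)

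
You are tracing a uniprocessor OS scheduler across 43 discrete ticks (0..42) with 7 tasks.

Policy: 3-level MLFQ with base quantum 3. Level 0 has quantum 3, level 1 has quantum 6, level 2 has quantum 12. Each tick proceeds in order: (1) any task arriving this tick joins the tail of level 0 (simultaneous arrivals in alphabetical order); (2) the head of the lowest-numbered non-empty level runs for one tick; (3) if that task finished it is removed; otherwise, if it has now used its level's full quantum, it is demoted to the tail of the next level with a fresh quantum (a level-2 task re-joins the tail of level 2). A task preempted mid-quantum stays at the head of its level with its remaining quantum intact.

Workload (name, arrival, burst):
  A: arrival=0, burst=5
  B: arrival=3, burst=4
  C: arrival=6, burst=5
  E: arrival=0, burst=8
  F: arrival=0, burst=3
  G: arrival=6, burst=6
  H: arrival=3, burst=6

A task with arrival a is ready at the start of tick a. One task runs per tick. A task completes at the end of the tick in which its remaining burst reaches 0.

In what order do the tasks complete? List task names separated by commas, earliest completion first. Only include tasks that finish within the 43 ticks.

t=0: L0/L1/L2 = AEF/-/- → run A
t=1: L0/L1/L2 = AEF/-/- → run A
t=2: L0/L1/L2 = AEF/-/- → run A
t=3: L0/L1/L2 = EFBH/A/- → run E
t=4: L0/L1/L2 = EFBH/A/- → run E
t=5: L0/L1/L2 = EFBH/A/- → run E
t=6: L0/L1/L2 = FBHCG/AE/- → run F
t=7: L0/L1/L2 = FBHCG/AE/- → run F
t=8: L0/L1/L2 = FBHCG/AE/- → run F
t=9: L0/L1/L2 = BHCG/AE/- → run B
t=10: L0/L1/L2 = BHCG/AE/- → run B
t=11: L0/L1/L2 = BHCG/AE/- → run B
t=12: L0/L1/L2 = HCG/AEB/- → run H
t=13: L0/L1/L2 = HCG/AEB/- → run H
t=14: L0/L1/L2 = HCG/AEB/- → run H
t=15: L0/L1/L2 = CG/AEBH/- → run C
t=16: L0/L1/L2 = CG/AEBH/- → run C
t=17: L0/L1/L2 = CG/AEBH/- → run C
t=18: L0/L1/L2 = G/AEBHC/- → run G
t=19: L0/L1/L2 = G/AEBHC/- → run G
t=20: L0/L1/L2 = G/AEBHC/- → run G
t=21: L0/L1/L2 = -/AEBHCG/- → run A
t=22: L0/L1/L2 = -/AEBHCG/- → run A
t=23: L0/L1/L2 = -/EBHCG/- → run E
t=24: L0/L1/L2 = -/EBHCG/- → run E
t=25: L0/L1/L2 = -/EBHCG/- → run E
t=26: L0/L1/L2 = -/EBHCG/- → run E
t=27: L0/L1/L2 = -/EBHCG/- → run E
t=28: L0/L1/L2 = -/BHCG/- → run B
t=29: L0/L1/L2 = -/HCG/- → run H
t=30: L0/L1/L2 = -/HCG/- → run H
t=31: L0/L1/L2 = -/HCG/- → run H
t=32: L0/L1/L2 = -/CG/- → run C
t=33: L0/L1/L2 = -/CG/- → run C
t=34: L0/L1/L2 = -/G/- → run G
t=35: L0/L1/L2 = -/G/- → run G
t=36: L0/L1/L2 = -/G/- → run G
t=37: (idle)
t=38: (idle)
t=39: (idle)
t=40: (idle)
t=41: (idle)
t=42: (idle)

completion order = F, A, E, B, H, C, G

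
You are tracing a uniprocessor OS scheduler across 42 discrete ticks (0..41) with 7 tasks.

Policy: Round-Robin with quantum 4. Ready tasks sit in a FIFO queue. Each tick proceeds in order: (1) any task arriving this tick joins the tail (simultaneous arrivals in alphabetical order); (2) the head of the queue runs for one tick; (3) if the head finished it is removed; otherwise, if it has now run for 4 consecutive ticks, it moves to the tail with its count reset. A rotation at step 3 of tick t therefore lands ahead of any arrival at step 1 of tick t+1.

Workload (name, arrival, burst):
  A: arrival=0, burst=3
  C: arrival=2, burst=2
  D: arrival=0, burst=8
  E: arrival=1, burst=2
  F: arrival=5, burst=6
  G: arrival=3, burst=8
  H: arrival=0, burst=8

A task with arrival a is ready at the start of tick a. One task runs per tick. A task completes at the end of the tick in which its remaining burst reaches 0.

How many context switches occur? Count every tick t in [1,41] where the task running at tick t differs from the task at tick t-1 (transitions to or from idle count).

context switches = 11

t=0: queue=[A,D,H] q_used=0 → run A
t=1: queue=[A,D,H,E] q_used=1 → run A
t=2: queue=[A,D,H,E,C] q_used=2 → run A
t=3: queue=[D,H,E,C,G] q_used=0 → run D
t=4: queue=[D,H,E,C,G] q_used=1 → run D
t=5: queue=[D,H,E,C,G,F] q_used=2 → run D
t=6: queue=[D,H,E,C,G,F] q_used=3 → run D
t=7: queue=[H,E,C,G,F,D] q_used=0 → run H
t=8: queue=[H,E,C,G,F,D] q_used=1 → run H
t=9: queue=[H,E,C,G,F,D] q_used=2 → run H
t=10: queue=[H,E,C,G,F,D] q_used=3 → run H
t=11: queue=[E,C,G,F,D,H] q_used=0 → run E
t=12: queue=[E,C,G,F,D,H] q_used=1 → run E
t=13: queue=[C,G,F,D,H] q_used=0 → run C
t=14: queue=[C,G,F,D,H] q_used=1 → run C
t=15: queue=[G,F,D,H] q_used=0 → run G
t=16: queue=[G,F,D,H] q_used=1 → run G
t=17: queue=[G,F,D,H] q_used=2 → run G
t=18: queue=[G,F,D,H] q_used=3 → run G
t=19: queue=[F,D,H,G] q_used=0 → run F
t=20: queue=[F,D,H,G] q_used=1 → run F
t=21: queue=[F,D,H,G] q_used=2 → run F
t=22: queue=[F,D,H,G] q_used=3 → run F
t=23: queue=[D,H,G,F] q_used=0 → run D
t=24: queue=[D,H,G,F] q_used=1 → run D
t=25: queue=[D,H,G,F] q_used=2 → run D
t=26: queue=[D,H,G,F] q_used=3 → run D
t=27: queue=[H,G,F] q_used=0 → run H
t=28: queue=[H,G,F] q_used=1 → run H
t=29: queue=[H,G,F] q_used=2 → run H
t=30: queue=[H,G,F] q_used=3 → run H
t=31: queue=[G,F] q_used=0 → run G
t=32: queue=[G,F] q_used=1 → run G
t=33: queue=[G,F] q_used=2 → run G
t=34: queue=[G,F] q_used=3 → run G
t=35: queue=[F] q_used=0 → run F
t=36: queue=[F] q_used=1 → run F
t=37: (idle)
t=38: (idle)
t=39: (idle)
t=40: (idle)
t=41: (idle)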